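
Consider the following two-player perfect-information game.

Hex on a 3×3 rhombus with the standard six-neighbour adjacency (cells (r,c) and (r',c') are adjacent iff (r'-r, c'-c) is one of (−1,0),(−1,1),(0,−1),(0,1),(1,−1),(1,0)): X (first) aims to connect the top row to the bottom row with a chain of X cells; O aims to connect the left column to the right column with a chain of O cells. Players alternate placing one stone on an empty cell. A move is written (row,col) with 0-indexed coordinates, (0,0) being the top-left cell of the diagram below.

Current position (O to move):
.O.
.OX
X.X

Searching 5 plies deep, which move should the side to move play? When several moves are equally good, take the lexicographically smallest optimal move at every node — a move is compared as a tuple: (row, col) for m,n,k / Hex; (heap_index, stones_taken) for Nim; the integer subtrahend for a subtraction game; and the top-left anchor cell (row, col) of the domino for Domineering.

ply 1, O at .O./.OX/X.X | (0,0)=-1→OO./.OX/X.X; (0,2)=+1→.OO/.OX/X.X*; (1,0)=-1→.O./OOX/X.X; (2,1)=-1→.O./.OX/XOX
ply 2, X at .OO/.OX/X.X | (0,0)=-1→XOO/.OX/X.X*; (1,0)=-1→.OO/XOX/X.X; (2,1)=-1→.OO/.OX/XXX
ply 3, O at XOO/.OX/X.X | (1,0)=+1→XOO/OOX/X.X*; (2,1)=-1→XOO/.OX/XOX
ply 4: XOO/OOX/X.X is terminal -1 (X); from .O./.OX/X.X depth 5

O's best at [.O./.OX/X.X]: (0,2)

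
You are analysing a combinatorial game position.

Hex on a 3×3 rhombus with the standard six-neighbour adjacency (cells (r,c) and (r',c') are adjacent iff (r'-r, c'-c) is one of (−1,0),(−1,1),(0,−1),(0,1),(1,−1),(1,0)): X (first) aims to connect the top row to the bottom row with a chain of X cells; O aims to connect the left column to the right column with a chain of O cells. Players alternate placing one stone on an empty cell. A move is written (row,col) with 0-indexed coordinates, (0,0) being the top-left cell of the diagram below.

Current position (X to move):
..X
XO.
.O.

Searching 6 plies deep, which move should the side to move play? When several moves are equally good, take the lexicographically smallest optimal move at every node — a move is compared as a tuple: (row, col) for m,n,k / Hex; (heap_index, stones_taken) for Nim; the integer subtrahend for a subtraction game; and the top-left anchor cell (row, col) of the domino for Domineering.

X's best at [..X/XO./.O.]: (1,2)

p1 X@[..X/XO./.O.]: (0,0)[X.X/XO./.O.]-1 (0,1)[.XX/XO./.O.]-1 (1,2)[..X/XOX/.O.]+1* (2,0)[..X/XO./XO.]+1 (2,2)[..X/XO./.OX]+1
p2 O@[..X/XOX/.O.]: (0,0)[O.X/XOX/.O.]-1* (0,1)[.OX/XOX/.O.]-1 (2,0)[..X/XOX/OO.]-1 (2,2)[..X/XOX/.OO]-1
p3 X@[O.X/XOX/.O.]: (0,1)[OXX/XOX/.O.]+1* (2,0)[O.X/XOX/XO.]+1 (2,2)[O.X/XOX/.OX]+1
p4 O@[OXX/XOX/.O.]: (2,0)[OXX/XOX/OO.]-1* (2,2)[OXX/XOX/.OO]-1
p5 X@[OXX/XOX/OO.]: (2,2)[OXX/XOX/OOX]+1*
p6 O@[OXX/XOX/OOX] terminal -1; root [..X/XO./.O.] d6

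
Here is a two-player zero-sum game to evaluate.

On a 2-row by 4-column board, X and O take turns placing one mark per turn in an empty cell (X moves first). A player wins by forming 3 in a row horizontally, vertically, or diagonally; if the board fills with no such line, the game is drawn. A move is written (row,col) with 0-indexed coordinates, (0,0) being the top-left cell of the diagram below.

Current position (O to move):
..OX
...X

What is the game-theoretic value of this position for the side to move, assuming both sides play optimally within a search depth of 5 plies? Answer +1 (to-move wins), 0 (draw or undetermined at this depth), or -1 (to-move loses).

[..OX/...X] O move#1: (0,0):+0/O.OX/...X*, (0,1):+0/.OOX/...X, (1,0):+0/..OX/O..X, (1,1):+0/..OX/.O.X, (1,2):+0/..OX/..OX
[O.OX/...X] X move#2: (0,1):+0/OXOX/...X*, (1,0):-1/O.OX/X..X, (1,1):-1/O.OX/.X.X, (1,2):-1/O.OX/..XX
[OXOX/...X] O move#3: (1,0):+0/OXOX/O..X*, (1,1):+0/OXOX/.O.X, (1,2):+0/OXOX/..OX
[OXOX/O..X] X move#4: (1,1):+0/OXOX/OX.X*, (1,2):+0/OXOX/O.XX
[OXOX/OX.X] O move#5: (1,2):+0/OXOX/OXOX*
[OXOX/OXOX] end (terminal +0, X#6); searched ..OX/...X to 5

value(..OX/...X, O) = 0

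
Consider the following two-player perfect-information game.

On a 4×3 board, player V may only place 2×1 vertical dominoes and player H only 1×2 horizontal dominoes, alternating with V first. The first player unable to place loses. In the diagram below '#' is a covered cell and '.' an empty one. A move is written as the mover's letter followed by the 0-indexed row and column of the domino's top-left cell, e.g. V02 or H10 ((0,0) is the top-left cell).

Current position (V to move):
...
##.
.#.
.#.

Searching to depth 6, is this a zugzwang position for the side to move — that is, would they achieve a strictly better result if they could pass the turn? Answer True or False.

zugzwang(.../##./.#./.#., V) = False

ply 1, V at .../##./.#./.#. | V02=+1→..#/###/.#./.#.*; V12=+1→.../###/.##/.#.; V20=+1→.../##./##./##.; V22=+1→.../##./.##/.##
ply 2, H at ..#/###/.#./.#. | H00=-1→###/###/.#./.#.*
ply 3, V at ###/###/.#./.#. | V20=+1→###/###/##./##.*; V22=+1→###/###/.##/.##
ply 4: ###/###/##./##. is terminal -1 (H); from .../##./.#./.#. depth 6
pass branch (H moves first from the same position):
  | ply 1, H at .../##./.#./.#. | H00=-1→##./##./.#./.#.*; H01=-1→.##/##./.#./.#.
  | ply 2, V at ##./##./.#./.#. | V02=+1→###/###/.#./.#.*; V12=+1→##./###/.##/.#.; V20=+1→##./##./##./##.; V22=+1→##./##./.##/.##
  | ply 3: ###/###/.#./.#. is terminal -1 (H); from .../##./.#./.#. depth 6
V moving scores +1; V passing scores +1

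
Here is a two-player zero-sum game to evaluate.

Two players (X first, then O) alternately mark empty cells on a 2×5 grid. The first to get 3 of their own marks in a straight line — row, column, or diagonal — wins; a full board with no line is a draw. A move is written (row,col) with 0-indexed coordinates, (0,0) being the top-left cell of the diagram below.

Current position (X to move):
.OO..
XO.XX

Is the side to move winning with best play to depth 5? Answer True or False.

[.OO../XO.XX] X move#1: (0,0):-1/XOO../XO.XX, (0,3):-1/.OOX./XO.XX, (0,4):-1/.OO.X/XO.XX, (1,2):+1/.OO../XOXXX*
[.OO../XOXXX] end (terminal -1, O#2); searched .OO../XO.XX to 5

X winning at [.OO../XO.XX]: True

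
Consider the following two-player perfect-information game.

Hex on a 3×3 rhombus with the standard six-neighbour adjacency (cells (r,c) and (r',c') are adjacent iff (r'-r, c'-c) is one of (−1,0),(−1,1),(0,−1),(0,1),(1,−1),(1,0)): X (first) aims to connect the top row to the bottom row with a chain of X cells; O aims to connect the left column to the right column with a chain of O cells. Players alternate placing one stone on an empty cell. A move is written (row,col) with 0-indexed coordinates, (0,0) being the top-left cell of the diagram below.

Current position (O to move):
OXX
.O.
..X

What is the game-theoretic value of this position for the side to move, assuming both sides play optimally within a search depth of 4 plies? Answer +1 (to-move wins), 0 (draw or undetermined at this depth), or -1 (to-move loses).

[OXX/.O./..X] O move#1: (1,0):-1/OXX/OO./..X, (1,2):+1/OXX/.OO/..X*, (2,0):-1/OXX/.O./O.X, (2,1):-1/OXX/.O./.OX
[OXX/.OO/..X] X move#2: (1,0):-1/OXX/XOO/..X*, (2,0):-1/OXX/.OO/X.X, (2,1):-1/OXX/.OO/.XX
[OXX/XOO/..X] O move#3: (2,0):+1/OXX/XOO/O.X*, (2,1):-1/OXX/XOO/.OX
[OXX/XOO/O.X] end (terminal -1, X#4); searched OXX/.O./..X to 4

value(OXX/.O./..X, O) = +1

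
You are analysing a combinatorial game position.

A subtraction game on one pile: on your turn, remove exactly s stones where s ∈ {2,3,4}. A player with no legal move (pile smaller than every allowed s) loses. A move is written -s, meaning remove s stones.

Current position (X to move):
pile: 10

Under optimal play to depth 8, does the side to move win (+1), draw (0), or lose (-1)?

p1 X@[10]: -2[8]-1 -3[7]+1* -4[6]+1
p2 O@[7]: -2[5]-1* -3[4]-1 -4[3]-1
p3 X@[5]: -2[3]-1 -3[2]-1 -4[1]+1*
p4 O@[1] terminal -1; root [10] d8

value(10, X) = +1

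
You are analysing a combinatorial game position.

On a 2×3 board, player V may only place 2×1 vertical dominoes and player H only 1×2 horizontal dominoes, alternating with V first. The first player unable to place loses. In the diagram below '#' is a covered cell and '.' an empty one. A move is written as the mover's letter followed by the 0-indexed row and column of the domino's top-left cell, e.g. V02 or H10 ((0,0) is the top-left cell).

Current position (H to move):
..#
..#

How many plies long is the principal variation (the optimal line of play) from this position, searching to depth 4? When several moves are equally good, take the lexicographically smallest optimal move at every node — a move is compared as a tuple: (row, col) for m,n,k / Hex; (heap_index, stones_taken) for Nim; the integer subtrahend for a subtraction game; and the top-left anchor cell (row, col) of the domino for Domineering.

PV length from [..#/..#]: 1 ply

ply 1, H at ..#/..# | H00=+1→###/..#*; H10=+1→..#/###
ply 2: ###/..# is terminal -1 (V); from ..#/..# depth 4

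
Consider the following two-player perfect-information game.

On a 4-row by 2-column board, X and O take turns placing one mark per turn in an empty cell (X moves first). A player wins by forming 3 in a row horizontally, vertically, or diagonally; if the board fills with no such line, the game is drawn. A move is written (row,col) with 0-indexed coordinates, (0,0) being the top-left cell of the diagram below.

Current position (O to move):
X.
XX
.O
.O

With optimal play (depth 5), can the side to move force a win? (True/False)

O winning at [X./XX/.O/.O]: False

p1 O@[X./XX/.O/.O]: (0,1)[XO/XX/.O/.O]-1 (2,0)[X./XX/OO/.O]+0* (3,0)[X./XX/.O/OO]-1
p2 X@[X./XX/OO/.O]: (0,1)[XX/XX/OO/.O]+0* (3,0)[X./XX/OO/XO]+0
p3 O@[XX/XX/OO/.O]: (3,0)[XX/XX/OO/OO]+0*
p4 X@[XX/XX/OO/OO] terminal +0; root [X./XX/.O/.O] d5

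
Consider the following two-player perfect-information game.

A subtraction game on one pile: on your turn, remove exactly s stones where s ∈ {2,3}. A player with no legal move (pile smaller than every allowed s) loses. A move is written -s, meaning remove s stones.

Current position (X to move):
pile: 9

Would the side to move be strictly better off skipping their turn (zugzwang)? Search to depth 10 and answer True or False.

zugzwang(9, X) = False

p1 X@[9]: -2[7]-1 -3[6]+1*
p2 O@[6]: -2[4]-1* -3[3]-1
p3 X@[4]: -2[2]-1 -3[1]+1*
p4 O@[1] terminal -1; root [9] d10
if X skipped the turn, O would face:
~ p1 O@[9]: -2[7]-1 -3[6]+1*
~ p2 X@[6]: -2[4]-1* -3[3]-1
~ p3 O@[4]: -2[2]-1 -3[1]+1*
~ p4 X@[1] terminal -1; root [9] d10
compare (X): move=+1 vs pass=-1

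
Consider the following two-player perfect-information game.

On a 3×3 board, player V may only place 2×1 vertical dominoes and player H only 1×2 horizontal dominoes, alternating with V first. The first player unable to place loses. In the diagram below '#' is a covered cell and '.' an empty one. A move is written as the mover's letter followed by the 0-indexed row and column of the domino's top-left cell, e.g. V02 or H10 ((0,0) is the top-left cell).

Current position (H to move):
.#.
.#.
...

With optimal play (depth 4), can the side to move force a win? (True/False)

p1 H@[.#./.#./...]: H20[.#./.#./##.]-1* H21[.#./.#./.##]-1
p2 V@[.#./.#./##.]: V00[##./##./##.]+1* V02[.##/.##/##.]+1 V12[.#./.##/###]+1
p3 H@[##./##./##.] terminal -1; root [.#./.#./...] d4

H winning at [.#./.#./...]: False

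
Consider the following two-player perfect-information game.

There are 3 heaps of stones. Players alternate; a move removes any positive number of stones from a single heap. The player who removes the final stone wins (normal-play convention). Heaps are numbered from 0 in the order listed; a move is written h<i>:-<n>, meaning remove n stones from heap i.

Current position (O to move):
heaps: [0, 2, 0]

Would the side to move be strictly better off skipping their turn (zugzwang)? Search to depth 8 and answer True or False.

zugzwang((0,2,0), O) = False

p1 O@[(0,2,0)]: h1:-1[(0,1,0)]-1 h1:-2[(0,0,0)]+1*
p2 X@[(0,0,0)] terminal -1; root [(0,2,0)] d8
pass branch (X moves first from the same position):
  | p1 X@[(0,2,0)]: h1:-1[(0,1,0)]-1 h1:-2[(0,0,0)]+1*
  | p2 O@[(0,0,0)] terminal -1; root [(0,2,0)] d8
O moving scores +1; O passing scores -1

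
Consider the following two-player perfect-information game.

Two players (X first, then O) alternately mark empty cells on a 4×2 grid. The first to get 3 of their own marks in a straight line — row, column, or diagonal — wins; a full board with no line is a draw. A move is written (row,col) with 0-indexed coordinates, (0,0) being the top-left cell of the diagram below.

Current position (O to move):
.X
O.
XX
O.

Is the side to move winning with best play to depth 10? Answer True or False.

O winning at [.X/O./XX/O.]: False

[.X/O./XX/O.] O move#1: (0,0):-1/OX/O./XX/O., (1,1):+0/.X/OO/XX/O.*, (3,1):-1/.X/O./XX/OO
[.X/OO/XX/O.] X move#2: (0,0):+0/XX/OO/XX/O.*, (3,1):+0/.X/OO/XX/OX
[XX/OO/XX/O.] O move#3: (3,1):+0/XX/OO/XX/OO*
[XX/OO/XX/OO] end (terminal +0, X#4); searched .X/O./XX/O. to 10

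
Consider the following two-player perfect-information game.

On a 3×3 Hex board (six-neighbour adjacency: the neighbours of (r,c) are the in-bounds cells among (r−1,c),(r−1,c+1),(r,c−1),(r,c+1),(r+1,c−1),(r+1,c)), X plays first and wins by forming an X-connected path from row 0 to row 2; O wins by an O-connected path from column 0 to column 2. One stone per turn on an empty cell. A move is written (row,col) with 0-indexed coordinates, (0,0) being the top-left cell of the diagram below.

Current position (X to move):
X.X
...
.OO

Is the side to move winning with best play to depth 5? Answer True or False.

[X.X/.../.OO] X move#1: (0,1):-1/XXX/.../.OO, (1,0):-1/X.X/X../.OO, (1,1):-1/X.X/.X./.OO, (1,2):-1/X.X/..X/.OO, (2,0):+1/X.X/.../XOO*
[X.X/.../XOO] O move#2: (0,1):-1/XOX/.../XOO*, (1,0):-1/X.X/O../XOO, (1,1):-1/X.X/.O./XOO, (1,2):-1/X.X/..O/XOO
[XOX/.../XOO] X move#3: (1,0):+1/XOX/X../XOO*, (1,1):+1/XOX/.X./XOO, (1,2):+1/XOX/..X/XOO
[XOX/X../XOO] end (terminal -1, O#4); searched X.X/.../.OO to 5

X winning at [X.X/.../.OO]: True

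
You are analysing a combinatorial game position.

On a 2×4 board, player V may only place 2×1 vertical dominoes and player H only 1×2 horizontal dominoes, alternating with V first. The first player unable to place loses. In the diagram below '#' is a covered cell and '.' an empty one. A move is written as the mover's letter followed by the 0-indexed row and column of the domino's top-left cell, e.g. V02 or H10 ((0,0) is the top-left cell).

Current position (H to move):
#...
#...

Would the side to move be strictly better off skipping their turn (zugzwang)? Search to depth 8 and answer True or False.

[#.../#...] H move#1: H01:+1/###./#...*, H02:+1/#.##/#..., H11:+1/#.../###., H12:+1/#.../#.##
[###./#...] V move#2: V03:-1/####/#..#*
[####/#..#] H move#3: H11:+1/####/####*
[####/####] end (terminal -1, V#4); searched #.../#... to 8
if H skipped the turn, V would face:
~ [#.../#...] V move#1: V01:-1/##../##.., V02:+1/#.#./#.#.*, V03:-1/#..#/#..#
~ [#.#./#.#.] end (terminal -1, H#2); searched #.../#... to 8
compare (H): move=+1 vs pass=-1

zugzwang(#.../#..., H) = False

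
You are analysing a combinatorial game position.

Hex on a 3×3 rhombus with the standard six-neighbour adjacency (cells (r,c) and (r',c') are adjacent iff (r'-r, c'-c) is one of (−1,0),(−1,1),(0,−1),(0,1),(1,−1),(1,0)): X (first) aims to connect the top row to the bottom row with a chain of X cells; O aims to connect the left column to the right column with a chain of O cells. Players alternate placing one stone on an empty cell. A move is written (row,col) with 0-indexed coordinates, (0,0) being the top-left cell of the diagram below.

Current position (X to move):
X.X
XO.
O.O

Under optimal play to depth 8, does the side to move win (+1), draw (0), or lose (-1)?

p1 X@[X.X/XO./O.O]: (0,1)[XXX/XO./O.O]-1* (1,2)[X.X/XOX/O.O]-1 (2,1)[X.X/XO./OXO]-1
p2 O@[XXX/XO./O.O]: (1,2)[XXX/XOO/O.O]+1* (2,1)[XXX/XO./OOO]+1
p3 X@[XXX/XOO/O.O] terminal -1; root [X.X/XO./O.O] d8

value(X.X/XO./O.O, X) = -1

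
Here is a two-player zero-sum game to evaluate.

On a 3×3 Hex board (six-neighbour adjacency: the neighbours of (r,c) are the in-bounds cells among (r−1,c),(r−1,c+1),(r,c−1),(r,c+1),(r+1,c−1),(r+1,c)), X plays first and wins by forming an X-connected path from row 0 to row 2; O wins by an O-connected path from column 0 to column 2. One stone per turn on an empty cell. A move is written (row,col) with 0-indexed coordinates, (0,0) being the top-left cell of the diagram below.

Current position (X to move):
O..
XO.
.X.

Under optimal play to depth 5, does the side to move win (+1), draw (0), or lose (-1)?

ply 1, X at O../XO./.X. | (0,1)=-1→OX./XO./.X.*; (0,2)=-1→O.X/XO./.X.; (1,2)=-1→O../XOX/.X.; (2,0)=-1→O../XO./XX.; (2,2)=-1→O../XO./.XX
ply 2, O at OX./XO./.X. | (0,2)=-1→OXO/XO./.X.; (1,2)=-1→OX./XOO/.X.; (2,0)=+1→OX./XO./OX.*; (2,2)=-1→OX./XO./.XO
ply 3, X at OX./XO./OX. | (0,2)=-1→OXX/XO./OX.*; (1,2)=-1→OX./XOX/OX.; (2,2)=-1→OX./XO./OXX
ply 4, O at OXX/XO./OX. | (1,2)=+1→OXX/XOO/OX.*; (2,2)=-1→OXX/XO./OXO
ply 5: OXX/XOO/OX. is terminal -1 (X); from O../XO./.X. depth 5

value(O../XO./.X., X) = -1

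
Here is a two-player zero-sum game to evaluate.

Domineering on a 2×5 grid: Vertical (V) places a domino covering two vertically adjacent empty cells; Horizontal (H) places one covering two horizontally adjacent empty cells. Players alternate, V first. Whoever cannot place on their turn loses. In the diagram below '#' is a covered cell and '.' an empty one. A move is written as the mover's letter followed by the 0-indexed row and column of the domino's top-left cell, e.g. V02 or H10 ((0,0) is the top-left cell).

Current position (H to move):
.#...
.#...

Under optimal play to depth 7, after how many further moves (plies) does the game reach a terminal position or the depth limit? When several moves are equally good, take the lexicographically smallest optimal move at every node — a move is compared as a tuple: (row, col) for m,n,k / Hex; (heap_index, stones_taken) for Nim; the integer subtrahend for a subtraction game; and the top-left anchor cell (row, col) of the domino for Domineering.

ply 1, H at .#.../.#... | H02=-1→.###./.#...*; H03=-1→.#.##/.#...; H12=-1→.#.../.###.; H13=-1→.#.../.#.##
ply 2, V at .###./.#... | V00=-1→####./##...; V04=+1→.####/.#..#*
ply 3, H at .####/.#..# | H12=-1→.####/.####*
ply 4, V at .####/.#### | V00=+1→#####/#####*
ply 5: #####/##### is terminal -1 (H); from .#.../.#... depth 7

PV length from [.#.../.#...]: 4 plies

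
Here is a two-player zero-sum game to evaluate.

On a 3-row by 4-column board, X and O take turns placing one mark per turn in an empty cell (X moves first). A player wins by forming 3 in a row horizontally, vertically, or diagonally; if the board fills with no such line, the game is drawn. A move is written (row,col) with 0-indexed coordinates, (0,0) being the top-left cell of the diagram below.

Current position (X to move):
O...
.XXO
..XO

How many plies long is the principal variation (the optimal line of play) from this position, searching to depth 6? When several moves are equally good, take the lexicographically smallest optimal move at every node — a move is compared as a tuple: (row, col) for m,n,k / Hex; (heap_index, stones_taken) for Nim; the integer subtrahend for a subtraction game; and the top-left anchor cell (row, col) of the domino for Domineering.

PV length from [O.../.XXO/..XO]: 1 ply

ply 1, X at O.../.XXO/..XO | (0,1)=-1→OX../.XXO/..XO; (0,2)=+1→O.X./.XXO/..XO*; (0,3)=+1→O..X/.XXO/..XO; (1,0)=+1→O.../XXXO/..XO; (2,0)=-1→O.../.XXO/X.XO; (2,1)=-1→O.../.XXO/.XXO
ply 2: O.X./.XXO/..XO is terminal -1 (O); from O.../.XXO/..XO depth 6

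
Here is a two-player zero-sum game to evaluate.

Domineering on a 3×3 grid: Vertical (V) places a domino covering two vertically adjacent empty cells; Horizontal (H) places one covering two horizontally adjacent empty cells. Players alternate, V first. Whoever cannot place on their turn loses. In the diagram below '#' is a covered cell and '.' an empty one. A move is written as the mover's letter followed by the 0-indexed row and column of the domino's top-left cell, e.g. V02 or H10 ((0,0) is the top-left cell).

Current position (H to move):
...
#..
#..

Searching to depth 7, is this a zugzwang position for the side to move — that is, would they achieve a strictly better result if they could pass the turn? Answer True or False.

zugzwang(.../#../#.., H) = False

ply 1, H at .../#../#.. | H00=-1→##./#../#..; H01=-1→.##/#../#..; H11=+1→.../###/#..*; H21=-1→.../#../###
ply 2: .../###/#.. is terminal -1 (V); from .../#../#.. depth 7
pass branch (V moves first from the same position):
  | ply 1, V at .../#../#.. | V01=+1→.#./##./#..*; V02=+1→..#/#.#/#..; V11=+1→.../##./##.; V12=+1→.../#.#/#.#
  | ply 2, H at .#./##./#.. | H21=-1→.#./##./###*
  | ply 3, V at .#./##./### | V02=+1→.##/###/###*
  | ply 4: .##/###/### is terminal -1 (H); from .../#../#.. depth 7
H moving scores +1; H passing scores -1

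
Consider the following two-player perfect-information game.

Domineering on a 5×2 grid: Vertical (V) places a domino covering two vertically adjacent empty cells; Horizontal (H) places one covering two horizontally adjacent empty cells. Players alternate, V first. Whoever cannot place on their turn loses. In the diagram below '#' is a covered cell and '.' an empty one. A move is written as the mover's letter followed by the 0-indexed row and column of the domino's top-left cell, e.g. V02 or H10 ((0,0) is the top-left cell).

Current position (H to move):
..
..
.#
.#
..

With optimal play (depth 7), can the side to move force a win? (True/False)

H winning at [../../.#/.#/..]: True

p1 H@[../../.#/.#/..]: H00[##/../.#/.#/..]+1* H10[../##/.#/.#/..]+1 H40[../../.#/.#/##]-1
p2 V@[##/../.#/.#/..]: V10[##/#./##/.#/..]-1* V20[##/../##/##/..]-1 V30[##/../.#/##/#.]-1
p3 H@[##/#./##/.#/..]: H40[##/#./##/.#/##]+1*
p4 V@[##/#./##/.#/##] terminal -1; root [../../.#/.#/..] d7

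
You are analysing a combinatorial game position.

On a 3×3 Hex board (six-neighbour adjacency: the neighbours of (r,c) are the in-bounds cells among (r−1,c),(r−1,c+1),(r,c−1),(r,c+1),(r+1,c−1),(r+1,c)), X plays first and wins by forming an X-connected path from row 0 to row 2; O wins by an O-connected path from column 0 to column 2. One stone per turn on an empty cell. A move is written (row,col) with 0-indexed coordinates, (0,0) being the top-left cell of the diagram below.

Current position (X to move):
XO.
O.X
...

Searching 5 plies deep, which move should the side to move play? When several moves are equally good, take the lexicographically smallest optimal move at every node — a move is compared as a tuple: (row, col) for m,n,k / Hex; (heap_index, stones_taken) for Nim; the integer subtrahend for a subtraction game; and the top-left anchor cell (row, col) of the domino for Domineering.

X's best at [XO./O.X/...]: (0,2)

[XO./O.X/...] X move#1: (0,2):+1/XOX/O.X/...*, (1,1):-1/XO./OXX/..., (2,0):-1/XO./O.X/X.., (2,1):-1/XO./O.X/.X., (2,2):-1/XO./O.X/..X
[XOX/O.X/...] O move#2: (1,1):-1/XOX/OOX/...*, (2,0):-1/XOX/O.X/O.., (2,1):-1/XOX/O.X/.O., (2,2):-1/XOX/O.X/..O
[XOX/OOX/...] X move#3: (2,0):+1/XOX/OOX/X..*, (2,1):+1/XOX/OOX/.X., (2,2):+1/XOX/OOX/..X
[XOX/OOX/X..] O move#4: (2,1):-1/XOX/OOX/XO.*, (2,2):-1/XOX/OOX/X.O
[XOX/OOX/XO.] X move#5: (2,2):+1/XOX/OOX/XOX*
[XOX/OOX/XOX] end (terminal -1, O#6); searched XO./O.X/... to 5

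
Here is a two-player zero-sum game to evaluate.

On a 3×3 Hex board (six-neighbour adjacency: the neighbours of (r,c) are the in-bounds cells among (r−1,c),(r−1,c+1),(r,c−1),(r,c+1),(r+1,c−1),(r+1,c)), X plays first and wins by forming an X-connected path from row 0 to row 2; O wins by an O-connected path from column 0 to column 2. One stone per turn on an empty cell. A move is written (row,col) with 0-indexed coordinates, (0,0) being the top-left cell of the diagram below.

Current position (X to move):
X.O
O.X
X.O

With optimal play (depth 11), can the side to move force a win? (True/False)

[X.O/O.X/X.O] X move#1: (0,1):-1/XXO/O.X/X.O*, (1,1):-1/X.O/OXX/X.O, (2,1):-1/X.O/O.X/XXO
[XXO/O.X/X.O] O move#2: (1,1):+1/XXO/OOX/X.O*, (2,1):-1/XXO/O.X/XOO
[XXO/OOX/X.O] end (terminal -1, X#3); searched X.O/O.X/X.O to 11

X winning at [X.O/O.X/X.O]: False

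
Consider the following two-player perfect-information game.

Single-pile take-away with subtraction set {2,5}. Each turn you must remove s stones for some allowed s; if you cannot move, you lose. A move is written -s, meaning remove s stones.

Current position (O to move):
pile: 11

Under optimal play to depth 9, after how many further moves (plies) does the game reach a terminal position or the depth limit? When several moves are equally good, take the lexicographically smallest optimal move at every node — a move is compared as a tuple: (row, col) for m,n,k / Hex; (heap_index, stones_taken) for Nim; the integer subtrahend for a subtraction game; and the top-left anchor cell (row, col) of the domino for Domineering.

p1 O@[11]: -2[9]-1* -5[6]-1
p2 X@[9]: -2[7]+1* -5[4]+1
p3 O@[7]: -2[5]-1* -5[2]-1
p4 X@[5]: -2[3]-1 -5[0]+1*
p5 O@[0] terminal -1; root [11] d9

PV length from [11]: 4 plies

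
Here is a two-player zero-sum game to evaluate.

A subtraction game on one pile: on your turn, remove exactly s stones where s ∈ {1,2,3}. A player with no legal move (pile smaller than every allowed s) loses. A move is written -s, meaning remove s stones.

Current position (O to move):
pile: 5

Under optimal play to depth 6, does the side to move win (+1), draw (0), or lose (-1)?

value(5, O) = +1

[5] O move#1: -1:+1/4*, -2:-1/3, -3:-1/2
[4] X move#2: -1:-1/3*, -2:-1/2, -3:-1/1
[3] O move#3: -1:-1/2, -2:-1/1, -3:+1/0*
[0] end (terminal -1, X#4); searched 5 to 6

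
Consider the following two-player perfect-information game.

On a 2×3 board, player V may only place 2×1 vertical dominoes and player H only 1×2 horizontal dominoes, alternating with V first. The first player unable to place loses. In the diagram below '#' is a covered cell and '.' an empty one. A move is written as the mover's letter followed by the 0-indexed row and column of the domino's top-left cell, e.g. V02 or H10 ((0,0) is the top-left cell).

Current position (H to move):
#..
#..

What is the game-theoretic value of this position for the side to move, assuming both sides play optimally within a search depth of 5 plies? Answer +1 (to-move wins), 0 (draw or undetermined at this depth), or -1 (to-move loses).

value(#../#.., H) = +1

ply 1, H at #../#.. | H01=+1→###/#..*; H11=+1→#../###
ply 2: ###/#.. is terminal -1 (V); from #../#.. depth 5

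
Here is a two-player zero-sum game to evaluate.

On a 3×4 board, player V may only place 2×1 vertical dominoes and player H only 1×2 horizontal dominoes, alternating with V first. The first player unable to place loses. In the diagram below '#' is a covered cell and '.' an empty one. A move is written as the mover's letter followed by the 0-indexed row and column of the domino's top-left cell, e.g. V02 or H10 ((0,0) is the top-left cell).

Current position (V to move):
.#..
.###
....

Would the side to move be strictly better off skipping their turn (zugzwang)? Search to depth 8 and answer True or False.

[.#../.###/....] V move#1: V00:-1/##../####/....*, V10:-1/.#../####/#...
[##../####/....] H move#2: H02:+1/####/####/....*, H20:+1/##../####/##.., H21:+1/##../####/.##., H22:+1/##../####/..##
[####/####/....] end (terminal -1, V#3); searched .#../.###/.... to 8
suppose V passes — search the same position with H to move:
pass> [.#../.###/....] H move#1: H02:+1/.###/.###/....*, H20:+1/.#../.###/##.., H21:+1/.#../.###/.##., H22:+1/.#../.###/..##
pass> [.###/.###/....] V move#2: V00:-1/####/####/....*, V10:-1/.###/####/#...
pass> [####/####/....] H move#3: H20:+1/####/####/##..*, H21:+1/####/####/.##., H22:+1/####/####/..##
pass> [####/####/##..] end (terminal -1, V#4); searched .#../.###/.... to 8
for V: play -1, pass -1

zugzwang(.#../.###/...., V) = False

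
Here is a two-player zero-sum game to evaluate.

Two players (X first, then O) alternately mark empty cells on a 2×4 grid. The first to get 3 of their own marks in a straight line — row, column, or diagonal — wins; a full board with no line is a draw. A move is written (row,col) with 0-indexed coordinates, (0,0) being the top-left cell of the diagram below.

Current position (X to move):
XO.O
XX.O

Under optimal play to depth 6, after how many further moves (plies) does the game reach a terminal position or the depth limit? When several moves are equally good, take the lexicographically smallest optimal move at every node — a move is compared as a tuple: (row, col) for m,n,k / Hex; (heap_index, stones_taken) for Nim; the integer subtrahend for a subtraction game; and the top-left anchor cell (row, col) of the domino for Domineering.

p1 X@[XO.O/XX.O]: (0,2)[XOXO/XX.O]+0 (1,2)[XO.O/XXXO]+1*
p2 O@[XO.O/XXXO] terminal -1; root [XO.O/XX.O] d6

PV length from [XO.O/XX.O]: 1 ply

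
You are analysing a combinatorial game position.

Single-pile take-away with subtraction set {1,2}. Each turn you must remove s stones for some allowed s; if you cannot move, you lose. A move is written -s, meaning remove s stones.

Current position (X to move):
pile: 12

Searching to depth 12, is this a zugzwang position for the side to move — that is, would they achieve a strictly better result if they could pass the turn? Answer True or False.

zugzwang(12, X) = True

ply 1, X at 12 | -1=-1→11*; -2=-1→10
ply 2, O at 11 | -1=-1→10; -2=+1→9*
ply 3, X at 9 | -1=-1→8*; -2=-1→7
ply 4, O at 8 | -1=-1→7; -2=+1→6*
ply 5, X at 6 | -1=-1→5*; -2=-1→4
ply 6, O at 5 | -1=-1→4; -2=+1→3*
ply 7, X at 3 | -1=-1→2*; -2=-1→1
ply 8, O at 2 | -1=-1→1; -2=+1→0*
ply 9: 0 is terminal -1 (X); from 12 depth 12
pass branch (O moves first from the same position):
  | ply 1, O at 12 | -1=-1→11*; -2=-1→10
  | ply 2, X at 11 | -1=-1→10; -2=+1→9*
  | ply 3, O at 9 | -1=-1→8*; -2=-1→7
  | ply 4, X at 8 | -1=-1→7; -2=+1→6*
  | ply 5, O at 6 | -1=-1→5*; -2=-1→4
  | ply 6, X at 5 | -1=-1→4; -2=+1→3*
  | ply 7, O at 3 | -1=-1→2*; -2=-1→1
  | ply 8, X at 2 | -1=-1→1; -2=+1→0*
  | ply 9: 0 is terminal -1 (O); from 12 depth 12
X moving scores -1; X passing scores +1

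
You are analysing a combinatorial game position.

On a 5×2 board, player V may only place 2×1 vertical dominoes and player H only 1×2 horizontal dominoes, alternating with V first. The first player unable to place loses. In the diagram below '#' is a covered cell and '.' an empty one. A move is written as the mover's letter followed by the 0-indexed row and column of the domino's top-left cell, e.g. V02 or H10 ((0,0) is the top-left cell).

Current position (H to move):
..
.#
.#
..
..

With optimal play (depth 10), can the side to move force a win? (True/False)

H winning at [../.#/.#/../..]: True

[../.#/.#/../..] H move#1: H00:-1/##/.#/.#/../.., H30:+1/../.#/.#/##/..*, H40:+1/../.#/.#/../##
[../.#/.#/##/..] V move#2: V00:-1/#./##/.#/##/..*, V10:-1/../##/##/##/..
[#./##/.#/##/..] H move#3: H40:+1/#./##/.#/##/##*
[#./##/.#/##/##] end (terminal -1, V#4); searched ../.#/.#/../.. to 10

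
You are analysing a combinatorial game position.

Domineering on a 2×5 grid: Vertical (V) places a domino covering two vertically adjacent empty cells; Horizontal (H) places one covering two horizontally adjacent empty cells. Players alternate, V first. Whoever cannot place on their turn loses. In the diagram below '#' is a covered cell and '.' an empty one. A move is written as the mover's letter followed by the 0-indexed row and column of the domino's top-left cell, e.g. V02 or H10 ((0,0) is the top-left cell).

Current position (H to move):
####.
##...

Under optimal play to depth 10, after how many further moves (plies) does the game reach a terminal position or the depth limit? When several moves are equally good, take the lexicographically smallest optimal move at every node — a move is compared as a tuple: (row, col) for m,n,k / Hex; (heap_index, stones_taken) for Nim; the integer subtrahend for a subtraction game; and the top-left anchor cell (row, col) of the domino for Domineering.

PV length from [####./##...]: 1 ply

ply 1, H at ####./##... | H12=-1→####./####.; H13=+1→####./##.##*
ply 2: ####./##.## is terminal -1 (V); from ####./##... depth 10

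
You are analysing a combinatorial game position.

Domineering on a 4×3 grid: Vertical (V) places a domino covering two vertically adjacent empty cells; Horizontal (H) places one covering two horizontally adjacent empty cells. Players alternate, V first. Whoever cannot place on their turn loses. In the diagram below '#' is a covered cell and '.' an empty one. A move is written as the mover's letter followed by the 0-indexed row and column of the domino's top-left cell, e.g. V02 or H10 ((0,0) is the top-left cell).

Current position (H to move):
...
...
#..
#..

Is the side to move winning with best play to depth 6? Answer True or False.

H winning at [.../.../#../#..]: False

p1 H@[.../.../#../#..]: H00[##./.../#../#..]-1* H01[.##/.../#../#..]-1 H10[.../##./#../#..]-1 H11[.../.##/#../#..]-1 H21[.../.../###/#..]-1 H31[.../.../#../###]-1
p2 V@[##./.../#../#..]: V02[###/..#/#../#..]-1 V11[##./.#./##./#..]+1* V12[##./..#/#.#/#..]+1 V21[##./.../##./##.]+1 V22[##./.../#.#/#.#]+1
p3 H@[##./.#./##./#..]: H31[##./.#./##./###]-1*
p4 V@[##./.#./##./###]: V02[###/.##/##./###]+1* V12[##./.##/###/###]+1
p5 H@[###/.##/##./###] terminal -1; root [.../.../#../#..] d6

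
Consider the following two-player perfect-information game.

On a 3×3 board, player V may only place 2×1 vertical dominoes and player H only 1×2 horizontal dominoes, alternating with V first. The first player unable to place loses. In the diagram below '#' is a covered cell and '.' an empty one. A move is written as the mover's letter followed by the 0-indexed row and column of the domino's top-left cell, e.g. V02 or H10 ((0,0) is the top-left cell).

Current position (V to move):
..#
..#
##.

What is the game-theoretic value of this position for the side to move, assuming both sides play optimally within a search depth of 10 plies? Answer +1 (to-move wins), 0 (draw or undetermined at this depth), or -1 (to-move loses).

value(..#/..#/##., V) = +1

ply 1, V at ..#/..#/##. | V00=+1→#.#/#.#/##.*; V01=+1→.##/.##/##.
ply 2: #.#/#.#/##. is terminal -1 (H); from ..#/..#/##. depth 10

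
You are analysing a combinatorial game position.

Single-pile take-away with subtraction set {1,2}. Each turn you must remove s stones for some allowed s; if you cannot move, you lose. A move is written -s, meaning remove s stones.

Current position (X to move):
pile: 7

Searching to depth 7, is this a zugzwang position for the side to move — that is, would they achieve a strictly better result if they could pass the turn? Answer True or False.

zugzwang(7, X) = False

p1 X@[7]: -1[6]+1* -2[5]-1
p2 O@[6]: -1[5]-1* -2[4]-1
p3 X@[5]: -1[4]-1 -2[3]+1*
p4 O@[3]: -1[2]-1* -2[1]-1
p5 X@[2]: -1[1]-1 -2[0]+1*
p6 O@[0] terminal -1; root [7] d7
pass branch (O moves first from the same position):
  | p1 O@[7]: -1[6]+1* -2[5]-1
  | p2 X@[6]: -1[5]-1* -2[4]-1
  | p3 O@[5]: -1[4]-1 -2[3]+1*
  | p4 X@[3]: -1[2]-1* -2[1]-1
  | p5 O@[2]: -1[1]-1 -2[0]+1*
  | p6 X@[0] terminal -1; root [7] d7
X moving scores +1; X passing scores -1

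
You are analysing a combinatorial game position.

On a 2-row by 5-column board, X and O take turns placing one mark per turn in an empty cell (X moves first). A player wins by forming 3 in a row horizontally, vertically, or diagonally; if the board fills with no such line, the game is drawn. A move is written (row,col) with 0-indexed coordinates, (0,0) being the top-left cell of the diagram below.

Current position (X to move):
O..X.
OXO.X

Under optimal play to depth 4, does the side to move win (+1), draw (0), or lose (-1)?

value(O..X./OXO.X, X) = +1

p1 X@[O..X./OXO.X]: (0,1)[OX.X./OXO.X]+0 (0,2)[O.XX./OXO.X]+1* (0,4)[O..XX/OXO.X]+0 (1,3)[O..X./OXOXX]+0
p2 O@[O.XX./OXO.X]: (0,1)[OOXX./OXO.X]-1* (0,4)[O.XXO/OXO.X]-1 (1,3)[O.XX./OXOOX]-1
p3 X@[OOXX./OXO.X]: (0,4)[OOXXX/OXO.X]+1* (1,3)[OOXX./OXOXX]+0
p4 O@[OOXXX/OXO.X] terminal -1; root [O..X./OXO.X] d4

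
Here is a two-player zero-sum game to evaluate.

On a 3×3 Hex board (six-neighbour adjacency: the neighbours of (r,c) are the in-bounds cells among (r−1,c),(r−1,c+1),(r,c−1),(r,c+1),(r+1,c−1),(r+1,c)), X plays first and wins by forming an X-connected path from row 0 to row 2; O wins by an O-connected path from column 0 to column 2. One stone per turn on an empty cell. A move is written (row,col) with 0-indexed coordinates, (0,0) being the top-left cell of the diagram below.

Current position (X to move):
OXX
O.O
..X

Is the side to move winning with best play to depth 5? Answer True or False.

[OXX/O.O/..X] X move#1: (1,1):+1/OXX/OXO/..X*, (2,0):-1/OXX/O.O/X.X, (2,1):-1/OXX/O.O/.XX
[OXX/OXO/..X] O move#2: (2,0):-1/OXX/OXO/O.X*, (2,1):-1/OXX/OXO/.OX
[OXX/OXO/O.X] X move#3: (2,1):+1/OXX/OXO/OXX*
[OXX/OXO/OXX] end (terminal -1, O#4); searched OXX/O.O/..X to 5

X winning at [OXX/O.O/..X]: True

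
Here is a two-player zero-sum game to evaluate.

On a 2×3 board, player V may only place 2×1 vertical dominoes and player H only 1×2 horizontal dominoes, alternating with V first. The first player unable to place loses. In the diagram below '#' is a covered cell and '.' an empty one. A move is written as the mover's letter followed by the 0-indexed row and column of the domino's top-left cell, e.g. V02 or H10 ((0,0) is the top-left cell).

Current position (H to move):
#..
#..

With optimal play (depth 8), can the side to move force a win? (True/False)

[#../#..] H move#1: H01:+1/###/#..*, H11:+1/#../###
[###/#..] end (terminal -1, V#2); searched #../#.. to 8

H winning at [#../#..]: True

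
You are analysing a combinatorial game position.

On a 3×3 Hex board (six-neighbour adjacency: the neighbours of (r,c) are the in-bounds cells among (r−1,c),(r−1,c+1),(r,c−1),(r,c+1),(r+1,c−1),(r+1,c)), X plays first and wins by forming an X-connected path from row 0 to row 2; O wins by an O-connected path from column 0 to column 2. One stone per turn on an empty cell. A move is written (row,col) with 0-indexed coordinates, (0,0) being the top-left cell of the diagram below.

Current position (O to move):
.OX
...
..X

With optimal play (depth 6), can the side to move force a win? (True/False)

O winning at [.OX/.../..X]: False

[.OX/.../..X] O move#1: (0,0):-1/OOX/.../..X*, (1,0):-1/.OX/O../..X, (1,1):-1/.OX/.O./..X, (1,2):-1/.OX/..O/..X, (2,0):-1/.OX/.../O.X, (2,1):-1/.OX/.../.OX
[OOX/.../..X] X move#2: (1,0):+1/OOX/X../..X*, (1,1):+1/OOX/.X./..X, (1,2):+1/OOX/..X/..X, (2,0):+1/OOX/.../X.X, (2,1):+1/OOX/.../.XX
[OOX/X../..X] O move#3: (1,1):-1/OOX/XO./..X*, (1,2):-1/OOX/X.O/..X, (2,0):-1/OOX/X../O.X, (2,1):-1/OOX/X../.OX
[OOX/XO./..X] X move#4: (1,2):+1/OOX/XOX/..X*, (2,0):-1/OOX/XO./X.X, (2,1):-1/OOX/XO./.XX
[OOX/XOX/..X] end (terminal -1, O#5); searched .OX/.../..X to 6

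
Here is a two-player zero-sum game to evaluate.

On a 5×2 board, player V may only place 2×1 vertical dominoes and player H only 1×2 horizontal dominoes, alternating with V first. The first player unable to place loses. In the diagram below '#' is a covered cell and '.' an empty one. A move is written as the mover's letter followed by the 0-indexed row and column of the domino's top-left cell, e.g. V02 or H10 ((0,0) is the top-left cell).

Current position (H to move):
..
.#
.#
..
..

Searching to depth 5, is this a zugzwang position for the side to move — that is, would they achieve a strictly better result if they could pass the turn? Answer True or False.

[../.#/.#/../..] H move#1: H00:-1/##/.#/.#/../.., H30:+1/../.#/.#/##/..*, H40:+1/../.#/.#/../##
[../.#/.#/##/..] V move#2: V00:-1/#./##/.#/##/..*, V10:-1/../##/##/##/..
[#./##/.#/##/..] H move#3: H40:+1/#./##/.#/##/##*
[#./##/.#/##/##] end (terminal -1, V#4); searched ../.#/.#/../.. to 5
pass branch (V moves first from the same position):
  | [../.#/.#/../..] V move#1: V00:-1/#./##/.#/../.., V10:-1/../##/##/../.., V20:+1/../.#/##/#./..*, V30:+1/../.#/.#/#./#., V31:+1/../.#/.#/.#/.#
  | [../.#/##/#./..] H move#2: H00:-1/##/.#/##/#./..*, H40:-1/../.#/##/#./##
  | [##/.#/##/#./..] V move#3: V31:+1/##/.#/##/##/.#*
  | [##/.#/##/##/.#] end (terminal -1, H#4); searched ../.#/.#/../.. to 5
H moving scores +1; H passing scores -1

zugzwang(../.#/.#/../.., H) = False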